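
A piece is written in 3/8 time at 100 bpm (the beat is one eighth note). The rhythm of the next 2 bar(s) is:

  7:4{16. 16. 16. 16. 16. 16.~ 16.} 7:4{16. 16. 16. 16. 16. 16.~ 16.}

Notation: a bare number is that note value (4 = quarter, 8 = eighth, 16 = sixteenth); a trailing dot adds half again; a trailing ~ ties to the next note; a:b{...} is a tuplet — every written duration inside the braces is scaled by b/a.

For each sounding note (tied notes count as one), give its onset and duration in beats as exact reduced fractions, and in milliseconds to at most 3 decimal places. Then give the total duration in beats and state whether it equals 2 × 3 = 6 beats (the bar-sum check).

1) 0.0ms=0b +257.143ms=3/7b
2) 257.143ms=3/7b +257.143ms=3/7b
3) 514.286ms=6/7b +257.143ms=3/7b
4) 771.429ms=9/7b +257.143ms=3/7b
5) 1028.571ms=12/7b +257.143ms=3/7b
6) 1285.714ms=15/7b +514.286ms=6/7b
7) 1800.0ms=3b +257.143ms=3/7b
8) 2057.143ms=24/7b +257.143ms=3/7b
9) 2314.286ms=27/7b +257.143ms=3/7b
10) 2571.429ms=30/7b +257.143ms=3/7b
11) 2828.571ms=33/7b +257.143ms=3/7b
12) 3085.714ms=36/7b +514.286ms=6/7b
Σ=6b of 6 (100bpm 3/8) — PASS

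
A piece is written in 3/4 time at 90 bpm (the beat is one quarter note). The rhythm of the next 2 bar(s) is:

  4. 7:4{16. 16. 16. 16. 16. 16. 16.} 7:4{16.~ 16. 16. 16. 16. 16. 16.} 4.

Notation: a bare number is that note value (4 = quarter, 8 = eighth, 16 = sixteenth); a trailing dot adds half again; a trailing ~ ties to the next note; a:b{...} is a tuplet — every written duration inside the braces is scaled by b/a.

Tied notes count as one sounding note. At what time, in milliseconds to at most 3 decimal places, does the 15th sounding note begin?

1. 0.0ms @ 0 + 1000.0ms (3/2)
2. 1000.0ms @ 3/2 + 142.857ms (3/14)
3. 1142.857ms @ 12/7 + 142.857ms (3/14)
4. 1285.714ms @ 27/14 + 142.857ms (3/14)
5. 1428.571ms @ 15/7 + 142.857ms (3/14)
6. 1571.429ms @ 33/14 + 142.857ms (3/14)
7. 1714.286ms @ 18/7 + 142.857ms (3/14)
8. 1857.143ms @ 39/14 + 142.857ms (3/14)
9. 2000.0ms @ 3 + 285.714ms (3/7)
10. 2285.714ms @ 24/7 + 142.857ms (3/14)
11. 2428.571ms @ 51/14 + 142.857ms (3/14)
12. 2571.429ms @ 27/7 + 142.857ms (3/14)
13. 2714.286ms @ 57/14 + 142.857ms (3/14)
14. 2857.143ms @ 30/7 + 142.857ms (3/14)
15. 3000.0ms @ 9/2 + 1000.0ms (3/2)

note 15 onset = 9/2b = 3000.0ms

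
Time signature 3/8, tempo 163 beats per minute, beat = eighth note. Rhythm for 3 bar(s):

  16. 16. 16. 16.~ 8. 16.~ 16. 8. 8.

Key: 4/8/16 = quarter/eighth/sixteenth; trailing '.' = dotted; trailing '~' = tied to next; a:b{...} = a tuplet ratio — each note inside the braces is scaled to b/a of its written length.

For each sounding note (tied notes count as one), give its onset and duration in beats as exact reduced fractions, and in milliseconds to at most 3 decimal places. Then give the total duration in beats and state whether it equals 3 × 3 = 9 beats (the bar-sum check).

1) 0.0ms=0b +276.074ms=3/4b
2) 276.074ms=3/4b +276.074ms=3/4b
3) 552.147ms=3/2b +276.074ms=3/4b
4) 828.221ms=9/4b +828.221ms=9/4b
5) 1656.442ms=9/2b +552.147ms=3/2b
6) 2208.589ms=6b +552.147ms=3/2b
7) 2760.736ms=15/2b +552.147ms=3/2b
Σ=9b of 9 (163bpm 3/8) — PASS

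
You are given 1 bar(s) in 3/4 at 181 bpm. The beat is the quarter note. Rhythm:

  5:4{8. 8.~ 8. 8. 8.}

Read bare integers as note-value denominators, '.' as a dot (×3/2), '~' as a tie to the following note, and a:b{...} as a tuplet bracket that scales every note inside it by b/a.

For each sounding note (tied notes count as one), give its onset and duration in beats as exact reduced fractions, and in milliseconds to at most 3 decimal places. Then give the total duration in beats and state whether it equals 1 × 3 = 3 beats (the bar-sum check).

1) 0.0ms=0b +198.895ms=3/5b
2) 198.895ms=3/5b +397.79ms=6/5b
3) 596.685ms=9/5b +198.895ms=3/5b
4) 795.58ms=12/5b +198.895ms=3/5b
Σ=3b of 3 (181bpm 3/4) — PASS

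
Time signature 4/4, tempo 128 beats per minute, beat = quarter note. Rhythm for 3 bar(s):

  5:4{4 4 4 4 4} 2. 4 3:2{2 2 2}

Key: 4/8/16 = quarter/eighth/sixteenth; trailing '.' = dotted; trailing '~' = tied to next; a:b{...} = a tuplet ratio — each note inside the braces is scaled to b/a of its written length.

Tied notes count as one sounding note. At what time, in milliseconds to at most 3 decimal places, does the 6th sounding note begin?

1. 0.0ms @ 0 + 375.0ms (4/5)
2. 375.0ms @ 4/5 + 375.0ms (4/5)
3. 750.0ms @ 8/5 + 375.0ms (4/5)
4. 1125.0ms @ 12/5 + 375.0ms (4/5)
5. 1500.0ms @ 16/5 + 375.0ms (4/5)
6. 1875.0ms @ 4 + 1406.25ms (3)
7. 3281.25ms @ 7 + 468.75ms (1)
8. 3750.0ms @ 8 + 625.0ms (4/3)
9. 4375.0ms @ 28/3 + 625.0ms (4/3)
10. 5000.0ms @ 32/3 + 625.0ms (4/3)

note 6 onset = 4b = 1875.0ms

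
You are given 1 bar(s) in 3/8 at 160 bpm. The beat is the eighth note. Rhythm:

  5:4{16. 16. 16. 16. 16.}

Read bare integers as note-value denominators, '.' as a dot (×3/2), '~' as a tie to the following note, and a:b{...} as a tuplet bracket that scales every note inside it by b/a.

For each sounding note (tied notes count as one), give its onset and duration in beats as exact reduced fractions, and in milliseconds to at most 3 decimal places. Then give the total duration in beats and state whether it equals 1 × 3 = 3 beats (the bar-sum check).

1) 0.0ms=0b +225.0ms=3/5b
2) 225.0ms=3/5b +225.0ms=3/5b
3) 450.0ms=6/5b +225.0ms=3/5b
4) 675.0ms=9/5b +225.0ms=3/5b
5) 900.0ms=12/5b +225.0ms=3/5b
Σ=3b of 3 (160bpm 3/8) — PASS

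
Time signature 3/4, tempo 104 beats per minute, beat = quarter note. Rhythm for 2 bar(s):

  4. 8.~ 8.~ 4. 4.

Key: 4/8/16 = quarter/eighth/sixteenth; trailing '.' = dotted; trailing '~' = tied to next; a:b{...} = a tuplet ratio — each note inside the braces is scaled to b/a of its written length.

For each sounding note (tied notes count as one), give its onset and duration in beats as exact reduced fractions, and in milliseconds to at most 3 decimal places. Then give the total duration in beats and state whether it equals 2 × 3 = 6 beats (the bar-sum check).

1) 0.0ms=0b +865.385ms=3/2b
2) 865.385ms=3/2b +1730.769ms=3b
3) 2596.154ms=9/2b +865.385ms=3/2b
Σ=6b of 6 (104bpm 3/4) — PASS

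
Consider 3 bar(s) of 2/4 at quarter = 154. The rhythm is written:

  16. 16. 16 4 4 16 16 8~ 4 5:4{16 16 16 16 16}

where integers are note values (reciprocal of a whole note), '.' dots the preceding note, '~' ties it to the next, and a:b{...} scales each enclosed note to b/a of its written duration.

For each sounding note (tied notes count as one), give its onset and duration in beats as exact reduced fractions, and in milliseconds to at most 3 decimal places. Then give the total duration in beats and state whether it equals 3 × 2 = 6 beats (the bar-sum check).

1) 0.0ms=0b +146.104ms=3/8b
2) 146.104ms=3/8b +146.104ms=3/8b
3) 292.208ms=3/4b +97.403ms=1/4b
4) 389.61ms=1b +389.61ms=1b
5) 779.221ms=2b +389.61ms=1b
6) 1168.831ms=3b +97.403ms=1/4b
7) 1266.234ms=13/4b +97.403ms=1/4b
8) 1363.636ms=7/2b +584.416ms=3/2b
9) 1948.052ms=5b +77.922ms=1/5b
10) 2025.974ms=26/5b +77.922ms=1/5b
11) 2103.896ms=27/5b +77.922ms=1/5b
12) 2181.818ms=28/5b +77.922ms=1/5b
13) 2259.74ms=29/5b +77.922ms=1/5b
Σ=6b of 6 (154bpm 2/4) — PASS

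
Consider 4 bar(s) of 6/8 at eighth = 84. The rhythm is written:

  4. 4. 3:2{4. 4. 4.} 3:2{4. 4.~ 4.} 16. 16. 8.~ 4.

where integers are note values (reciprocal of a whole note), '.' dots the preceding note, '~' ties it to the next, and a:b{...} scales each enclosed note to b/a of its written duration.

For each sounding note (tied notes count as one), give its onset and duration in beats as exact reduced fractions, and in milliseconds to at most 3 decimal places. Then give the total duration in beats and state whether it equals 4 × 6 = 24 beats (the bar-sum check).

1) 0.0ms=0b +2142.857ms=3b
2) 2142.857ms=3b +2142.857ms=3b
3) 4285.714ms=6b +1428.571ms=2b
4) 5714.286ms=8b +1428.571ms=2b
5) 7142.857ms=10b +1428.571ms=2b
6) 8571.429ms=12b +1428.571ms=2b
7) 10000.0ms=14b +2857.143ms=4b
8) 12857.143ms=18b +535.714ms=3/4b
9) 13392.857ms=75/4b +535.714ms=3/4b
10) 13928.571ms=39/2b +3214.286ms=9/2b
Σ=24b of 24 (84bpm 6/8) — PASS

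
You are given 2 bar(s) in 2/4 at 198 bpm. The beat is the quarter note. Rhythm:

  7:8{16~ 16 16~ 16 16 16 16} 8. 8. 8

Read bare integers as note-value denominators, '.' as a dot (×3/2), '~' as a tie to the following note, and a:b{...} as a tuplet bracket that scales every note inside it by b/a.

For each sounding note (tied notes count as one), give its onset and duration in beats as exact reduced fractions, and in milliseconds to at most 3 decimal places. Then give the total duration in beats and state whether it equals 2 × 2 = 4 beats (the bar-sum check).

1) 0.0ms=0b +173.16ms=4/7b
2) 173.16ms=4/7b +173.16ms=4/7b
3) 346.32ms=8/7b +86.58ms=2/7b
4) 432.9ms=10/7b +86.58ms=2/7b
5) 519.481ms=12/7b +86.58ms=2/7b
6) 606.061ms=2b +227.273ms=3/4b
7) 833.333ms=11/4b +227.273ms=3/4b
8) 1060.606ms=7/2b +151.515ms=1/2b
Σ=4b of 4 (198bpm 2/4) — PASS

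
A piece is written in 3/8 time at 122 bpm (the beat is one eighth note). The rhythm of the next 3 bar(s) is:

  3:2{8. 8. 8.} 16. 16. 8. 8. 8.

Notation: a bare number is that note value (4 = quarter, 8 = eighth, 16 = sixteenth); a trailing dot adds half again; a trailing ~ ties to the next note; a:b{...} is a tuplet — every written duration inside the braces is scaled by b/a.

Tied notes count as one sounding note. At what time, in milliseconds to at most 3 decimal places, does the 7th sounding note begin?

note 7 onset = 6b = 2950.82ms

1. 0.0ms @ 0 + 491.803ms (1)
2. 491.803ms @ 1 + 491.803ms (1)
3. 983.607ms @ 2 + 491.803ms (1)
4. 1475.41ms @ 3 + 368.852ms (3/4)
5. 1844.262ms @ 15/4 + 368.852ms (3/4)
6. 2213.115ms @ 9/2 + 737.705ms (3/2)
7. 2950.82ms @ 6 + 737.705ms (3/2)
8. 3688.525ms @ 15/2 + 737.705ms (3/2)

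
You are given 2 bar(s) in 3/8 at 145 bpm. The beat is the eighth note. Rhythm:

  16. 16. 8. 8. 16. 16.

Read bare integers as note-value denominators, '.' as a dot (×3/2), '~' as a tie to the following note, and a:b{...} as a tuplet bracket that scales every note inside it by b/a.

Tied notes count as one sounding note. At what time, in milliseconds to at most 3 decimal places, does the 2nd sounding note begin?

note 2 onset = 3/4b = 310.345ms

1. 0.0ms @ 0 + 310.345ms (3/4)
2. 310.345ms @ 3/4 + 310.345ms (3/4)
3. 620.69ms @ 3/2 + 620.69ms (3/2)
4. 1241.379ms @ 3 + 620.69ms (3/2)
5. 1862.069ms @ 9/2 + 310.345ms (3/4)
6. 2172.414ms @ 21/4 + 310.345ms (3/4)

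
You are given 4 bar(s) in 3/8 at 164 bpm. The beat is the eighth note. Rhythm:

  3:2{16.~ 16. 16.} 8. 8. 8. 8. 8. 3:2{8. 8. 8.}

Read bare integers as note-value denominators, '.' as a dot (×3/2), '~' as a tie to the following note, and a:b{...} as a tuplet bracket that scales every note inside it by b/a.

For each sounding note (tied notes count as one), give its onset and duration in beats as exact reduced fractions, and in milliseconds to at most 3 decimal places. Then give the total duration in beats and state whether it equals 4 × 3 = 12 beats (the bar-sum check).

1) 0.0ms=0b +365.854ms=1b
2) 365.854ms=1b +182.927ms=1/2b
3) 548.78ms=3/2b +548.78ms=3/2b
4) 1097.561ms=3b +548.78ms=3/2b
5) 1646.341ms=9/2b +548.78ms=3/2b
6) 2195.122ms=6b +548.78ms=3/2b
7) 2743.902ms=15/2b +548.78ms=3/2b
8) 3292.683ms=9b +365.854ms=1b
9) 3658.537ms=10b +365.854ms=1b
10) 4024.39ms=11b +365.854ms=1b
Σ=12b of 12 (164bpm 3/8) — PASS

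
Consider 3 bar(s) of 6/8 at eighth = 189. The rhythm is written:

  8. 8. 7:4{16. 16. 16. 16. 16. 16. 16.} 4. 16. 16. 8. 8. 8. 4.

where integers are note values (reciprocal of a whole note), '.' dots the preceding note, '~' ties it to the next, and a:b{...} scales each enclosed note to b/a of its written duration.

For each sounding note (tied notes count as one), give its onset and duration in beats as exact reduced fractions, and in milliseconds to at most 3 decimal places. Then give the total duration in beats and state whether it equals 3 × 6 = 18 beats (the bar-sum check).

1) 0.0ms=0b +476.19ms=3/2b
2) 476.19ms=3/2b +476.19ms=3/2b
3) 952.381ms=3b +136.054ms=3/7b
4) 1088.435ms=24/7b +136.054ms=3/7b
5) 1224.49ms=27/7b +136.054ms=3/7b
6) 1360.544ms=30/7b +136.054ms=3/7b
7) 1496.599ms=33/7b +136.054ms=3/7b
8) 1632.653ms=36/7b +136.054ms=3/7b
9) 1768.707ms=39/7b +136.054ms=3/7b
10) 1904.762ms=6b +952.381ms=3b
11) 2857.143ms=9b +238.095ms=3/4b
12) 3095.238ms=39/4b +238.095ms=3/4b
13) 3333.333ms=21/2b +476.19ms=3/2b
14) 3809.524ms=12b +476.19ms=3/2b
15) 4285.714ms=27/2b +476.19ms=3/2b
16) 4761.905ms=15b +952.381ms=3b
Σ=18b of 18 (189bpm 6/8) — PASS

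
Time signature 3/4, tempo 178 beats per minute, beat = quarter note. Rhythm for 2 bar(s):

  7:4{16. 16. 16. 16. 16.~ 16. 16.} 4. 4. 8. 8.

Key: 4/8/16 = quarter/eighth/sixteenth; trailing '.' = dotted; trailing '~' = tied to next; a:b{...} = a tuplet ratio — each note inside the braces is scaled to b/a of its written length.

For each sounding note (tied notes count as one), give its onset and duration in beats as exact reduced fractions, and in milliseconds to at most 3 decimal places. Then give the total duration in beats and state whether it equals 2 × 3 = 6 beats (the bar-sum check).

1) 0.0ms=0b +72.231ms=3/14b
2) 72.231ms=3/14b +72.231ms=3/14b
3) 144.462ms=3/7b +72.231ms=3/14b
4) 216.693ms=9/14b +72.231ms=3/14b
5) 288.925ms=6/7b +144.462ms=3/7b
6) 433.387ms=9/7b +72.231ms=3/14b
7) 505.618ms=3/2b +505.618ms=3/2b
8) 1011.236ms=3b +505.618ms=3/2b
9) 1516.854ms=9/2b +252.809ms=3/4b
10) 1769.663ms=21/4b +252.809ms=3/4b
Σ=6b of 6 (178bpm 3/4) — PASS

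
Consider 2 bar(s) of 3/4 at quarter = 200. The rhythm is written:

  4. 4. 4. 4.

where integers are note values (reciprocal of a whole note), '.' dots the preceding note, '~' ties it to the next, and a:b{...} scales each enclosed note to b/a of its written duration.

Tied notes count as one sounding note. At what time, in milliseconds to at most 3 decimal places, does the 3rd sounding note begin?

1. 0.0ms @ 0 + 450.0ms (3/2)
2. 450.0ms @ 3/2 + 450.0ms (3/2)
3. 900.0ms @ 3 + 450.0ms (3/2)
4. 1350.0ms @ 9/2 + 450.0ms (3/2)

note 3 onset = 3b = 900.0ms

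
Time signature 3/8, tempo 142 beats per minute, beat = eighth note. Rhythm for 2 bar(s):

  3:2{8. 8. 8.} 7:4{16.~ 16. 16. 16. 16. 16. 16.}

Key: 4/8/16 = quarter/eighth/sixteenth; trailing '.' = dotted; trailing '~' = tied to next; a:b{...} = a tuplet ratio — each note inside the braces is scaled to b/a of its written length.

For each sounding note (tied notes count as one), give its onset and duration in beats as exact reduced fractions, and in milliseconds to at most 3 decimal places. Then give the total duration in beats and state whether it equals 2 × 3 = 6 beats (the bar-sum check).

1) 0.0ms=0b +422.535ms=1b
2) 422.535ms=1b +422.535ms=1b
3) 845.07ms=2b +422.535ms=1b
4) 1267.606ms=3b +362.173ms=6/7b
5) 1629.779ms=27/7b +181.087ms=3/7b
6) 1810.865ms=30/7b +181.087ms=3/7b
7) 1991.952ms=33/7b +181.087ms=3/7b
8) 2173.038ms=36/7b +181.087ms=3/7b
9) 2354.125ms=39/7b +181.087ms=3/7b
Σ=6b of 6 (142bpm 3/8) — PASS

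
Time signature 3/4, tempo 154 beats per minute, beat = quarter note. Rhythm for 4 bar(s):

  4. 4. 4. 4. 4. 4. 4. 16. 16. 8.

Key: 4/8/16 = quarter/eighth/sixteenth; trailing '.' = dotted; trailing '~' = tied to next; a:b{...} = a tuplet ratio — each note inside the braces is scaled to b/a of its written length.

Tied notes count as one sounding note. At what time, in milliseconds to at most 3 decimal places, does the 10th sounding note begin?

1. 0.0ms @ 0 + 584.416ms (3/2)
2. 584.416ms @ 3/2 + 584.416ms (3/2)
3. 1168.831ms @ 3 + 584.416ms (3/2)
4. 1753.247ms @ 9/2 + 584.416ms (3/2)
5. 2337.662ms @ 6 + 584.416ms (3/2)
6. 2922.078ms @ 15/2 + 584.416ms (3/2)
7. 3506.494ms @ 9 + 584.416ms (3/2)
8. 4090.909ms @ 21/2 + 146.104ms (3/8)
9. 4237.013ms @ 87/8 + 146.104ms (3/8)
10. 4383.117ms @ 45/4 + 292.208ms (3/4)

note 10 onset = 45/4b = 4383.117ms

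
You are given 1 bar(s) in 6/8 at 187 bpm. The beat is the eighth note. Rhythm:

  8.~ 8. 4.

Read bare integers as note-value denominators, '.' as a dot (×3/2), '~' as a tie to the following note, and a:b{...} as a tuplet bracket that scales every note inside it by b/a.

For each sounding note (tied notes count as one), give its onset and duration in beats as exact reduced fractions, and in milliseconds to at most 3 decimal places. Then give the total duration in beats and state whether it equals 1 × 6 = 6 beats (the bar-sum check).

1) 0.0ms=0b +962.567ms=3b
2) 962.567ms=3b +962.567ms=3b
Σ=6b of 6 (187bpm 6/8) — PASS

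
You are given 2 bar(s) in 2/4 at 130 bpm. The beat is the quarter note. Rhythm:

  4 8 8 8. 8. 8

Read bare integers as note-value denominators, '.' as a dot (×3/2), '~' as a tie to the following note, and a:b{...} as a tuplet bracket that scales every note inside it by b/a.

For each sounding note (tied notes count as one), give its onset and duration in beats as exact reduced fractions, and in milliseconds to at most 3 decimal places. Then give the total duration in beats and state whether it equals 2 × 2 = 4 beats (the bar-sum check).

1) 0.0ms=0b +461.538ms=1b
2) 461.538ms=1b +230.769ms=1/2b
3) 692.308ms=3/2b +230.769ms=1/2b
4) 923.077ms=2b +346.154ms=3/4b
5) 1269.231ms=11/4b +346.154ms=3/4b
6) 1615.385ms=7/2b +230.769ms=1/2b
Σ=4b of 4 (130bpm 2/4) — PASS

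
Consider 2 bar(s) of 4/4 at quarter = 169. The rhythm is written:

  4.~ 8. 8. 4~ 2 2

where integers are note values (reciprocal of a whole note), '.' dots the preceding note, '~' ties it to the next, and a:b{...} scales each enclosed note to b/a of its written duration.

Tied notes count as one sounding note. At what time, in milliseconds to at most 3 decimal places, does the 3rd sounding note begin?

1. 0.0ms @ 0 + 798.817ms (9/4)
2. 798.817ms @ 9/4 + 266.272ms (3/4)
3. 1065.089ms @ 3 + 1065.089ms (3)
4. 2130.178ms @ 6 + 710.059ms (2)

note 3 onset = 3b = 1065.089ms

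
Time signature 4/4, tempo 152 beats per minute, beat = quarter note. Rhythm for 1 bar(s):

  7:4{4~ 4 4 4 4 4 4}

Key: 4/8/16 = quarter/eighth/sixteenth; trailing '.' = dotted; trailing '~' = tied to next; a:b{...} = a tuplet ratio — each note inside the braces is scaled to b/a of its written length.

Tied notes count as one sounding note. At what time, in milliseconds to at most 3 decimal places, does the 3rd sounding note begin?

1. 0.0ms @ 0 + 451.128ms (8/7)
2. 451.128ms @ 8/7 + 225.564ms (4/7)
3. 676.692ms @ 12/7 + 225.564ms (4/7)
4. 902.256ms @ 16/7 + 225.564ms (4/7)
5. 1127.82ms @ 20/7 + 225.564ms (4/7)
6. 1353.383ms @ 24/7 + 225.564ms (4/7)

note 3 onset = 12/7b = 676.692ms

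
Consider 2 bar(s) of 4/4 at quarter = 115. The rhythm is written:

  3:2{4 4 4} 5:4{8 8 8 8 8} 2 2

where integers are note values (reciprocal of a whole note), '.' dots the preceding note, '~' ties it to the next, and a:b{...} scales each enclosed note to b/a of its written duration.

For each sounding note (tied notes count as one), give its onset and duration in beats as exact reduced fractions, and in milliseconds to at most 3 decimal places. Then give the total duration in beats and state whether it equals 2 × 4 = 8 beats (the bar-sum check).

1) 0.0ms=0b +347.826ms=2/3b
2) 347.826ms=2/3b +347.826ms=2/3b
3) 695.652ms=4/3b +347.826ms=2/3b
4) 1043.478ms=2b +208.696ms=2/5b
5) 1252.174ms=12/5b +208.696ms=2/5b
6) 1460.87ms=14/5b +208.696ms=2/5b
7) 1669.565ms=16/5b +208.696ms=2/5b
8) 1878.261ms=18/5b +208.696ms=2/5b
9) 2086.957ms=4b +1043.478ms=2b
10) 3130.435ms=6b +1043.478ms=2b
Σ=8b of 8 (115bpm 4/4) — PASS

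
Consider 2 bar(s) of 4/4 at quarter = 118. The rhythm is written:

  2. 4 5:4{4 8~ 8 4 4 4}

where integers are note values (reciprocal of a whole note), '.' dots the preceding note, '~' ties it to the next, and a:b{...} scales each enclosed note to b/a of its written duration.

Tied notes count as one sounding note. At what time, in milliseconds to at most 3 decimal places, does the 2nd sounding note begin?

1. 0.0ms @ 0 + 1525.424ms (3)
2. 1525.424ms @ 3 + 508.475ms (1)
3. 2033.898ms @ 4 + 406.78ms (4/5)
4. 2440.678ms @ 24/5 + 406.78ms (4/5)
5. 2847.458ms @ 28/5 + 406.78ms (4/5)
6. 3254.237ms @ 32/5 + 406.78ms (4/5)
7. 3661.017ms @ 36/5 + 406.78ms (4/5)

note 2 onset = 3b = 1525.424ms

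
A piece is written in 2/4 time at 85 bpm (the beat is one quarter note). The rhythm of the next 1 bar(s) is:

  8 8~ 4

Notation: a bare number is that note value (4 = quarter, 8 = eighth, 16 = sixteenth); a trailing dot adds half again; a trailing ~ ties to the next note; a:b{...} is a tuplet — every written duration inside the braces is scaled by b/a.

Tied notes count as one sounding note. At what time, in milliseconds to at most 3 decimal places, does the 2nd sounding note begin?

1. 0.0ms @ 0 + 352.941ms (1/2)
2. 352.941ms @ 1/2 + 1058.824ms (3/2)

note 2 onset = 1/2b = 352.941ms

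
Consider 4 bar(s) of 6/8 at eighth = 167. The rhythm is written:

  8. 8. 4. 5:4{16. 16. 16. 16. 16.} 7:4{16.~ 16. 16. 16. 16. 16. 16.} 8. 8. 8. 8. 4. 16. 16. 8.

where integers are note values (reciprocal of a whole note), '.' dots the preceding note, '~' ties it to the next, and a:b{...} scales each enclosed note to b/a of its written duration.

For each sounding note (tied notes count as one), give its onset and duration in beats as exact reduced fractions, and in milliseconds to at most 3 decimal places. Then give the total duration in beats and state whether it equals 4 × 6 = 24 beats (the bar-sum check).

1) 0.0ms=0b +538.922ms=3/2b
2) 538.922ms=3/2b +538.922ms=3/2b
3) 1077.844ms=3b +1077.844ms=3b
4) 2155.689ms=6b +215.569ms=3/5b
5) 2371.257ms=33/5b +215.569ms=3/5b
6) 2586.826ms=36/5b +215.569ms=3/5b
7) 2802.395ms=39/5b +215.569ms=3/5b
8) 3017.964ms=42/5b +215.569ms=3/5b
9) 3233.533ms=9b +307.956ms=6/7b
10) 3541.488ms=69/7b +153.978ms=3/7b
11) 3695.466ms=72/7b +153.978ms=3/7b
12) 3849.444ms=75/7b +153.978ms=3/7b
13) 4003.422ms=78/7b +153.978ms=3/7b
14) 4157.399ms=81/7b +153.978ms=3/7b
15) 4311.377ms=12b +538.922ms=3/2b
16) 4850.299ms=27/2b +538.922ms=3/2b
17) 5389.222ms=15b +538.922ms=3/2b
18) 5928.144ms=33/2b +538.922ms=3/2b
19) 6467.066ms=18b +1077.844ms=3b
20) 7544.91ms=21b +269.461ms=3/4b
21) 7814.371ms=87/4b +269.461ms=3/4b
22) 8083.832ms=45/2b +538.922ms=3/2b
Σ=24b of 24 (167bpm 6/8) — PASS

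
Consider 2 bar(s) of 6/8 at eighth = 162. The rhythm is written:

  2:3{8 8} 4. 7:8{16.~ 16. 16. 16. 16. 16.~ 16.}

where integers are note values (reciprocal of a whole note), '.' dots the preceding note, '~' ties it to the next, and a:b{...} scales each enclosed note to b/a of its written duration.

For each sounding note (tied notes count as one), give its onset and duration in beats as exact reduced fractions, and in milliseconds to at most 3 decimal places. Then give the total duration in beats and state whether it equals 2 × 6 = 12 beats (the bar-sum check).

1) 0.0ms=0b +555.556ms=3/2b
2) 555.556ms=3/2b +555.556ms=3/2b
3) 1111.111ms=3b +1111.111ms=3b
4) 2222.222ms=6b +634.921ms=12/7b
5) 2857.143ms=54/7b +317.46ms=6/7b
6) 3174.603ms=60/7b +317.46ms=6/7b
7) 3492.063ms=66/7b +317.46ms=6/7b
8) 3809.524ms=72/7b +634.921ms=12/7b
Σ=12b of 12 (162bpm 6/8) — PASS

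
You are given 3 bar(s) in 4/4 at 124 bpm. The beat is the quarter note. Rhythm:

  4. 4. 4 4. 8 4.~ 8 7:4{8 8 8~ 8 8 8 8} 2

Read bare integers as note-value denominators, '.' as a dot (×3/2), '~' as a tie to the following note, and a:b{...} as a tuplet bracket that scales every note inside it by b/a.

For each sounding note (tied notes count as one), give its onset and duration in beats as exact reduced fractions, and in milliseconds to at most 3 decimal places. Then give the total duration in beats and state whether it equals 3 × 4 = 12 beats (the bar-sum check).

1) 0.0ms=0b +725.806ms=3/2b
2) 725.806ms=3/2b +725.806ms=3/2b
3) 1451.613ms=3b +483.871ms=1b
4) 1935.484ms=4b +725.806ms=3/2b
5) 2661.29ms=11/2b +241.935ms=1/2b
6) 2903.226ms=6b +967.742ms=2b
7) 3870.968ms=8b +138.249ms=2/7b
8) 4009.217ms=58/7b +138.249ms=2/7b
9) 4147.465ms=60/7b +276.498ms=4/7b
10) 4423.963ms=64/7b +138.249ms=2/7b
11) 4562.212ms=66/7b +138.249ms=2/7b
12) 4700.461ms=68/7b +138.249ms=2/7b
13) 4838.71ms=10b +967.742ms=2b
Σ=12b of 12 (124bpm 4/4) — PASS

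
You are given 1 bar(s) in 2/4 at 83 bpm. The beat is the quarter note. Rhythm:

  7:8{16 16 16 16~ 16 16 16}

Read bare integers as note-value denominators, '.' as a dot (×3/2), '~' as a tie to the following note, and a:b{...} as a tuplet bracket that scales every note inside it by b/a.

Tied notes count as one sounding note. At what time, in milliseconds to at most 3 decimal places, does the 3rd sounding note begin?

note 3 onset = 4/7b = 413.081ms

1. 0.0ms @ 0 + 206.54ms (2/7)
2. 206.54ms @ 2/7 + 206.54ms (2/7)
3. 413.081ms @ 4/7 + 206.54ms (2/7)
4. 619.621ms @ 6/7 + 413.081ms (4/7)
5. 1032.702ms @ 10/7 + 206.54ms (2/7)
6. 1239.243ms @ 12/7 + 206.54ms (2/7)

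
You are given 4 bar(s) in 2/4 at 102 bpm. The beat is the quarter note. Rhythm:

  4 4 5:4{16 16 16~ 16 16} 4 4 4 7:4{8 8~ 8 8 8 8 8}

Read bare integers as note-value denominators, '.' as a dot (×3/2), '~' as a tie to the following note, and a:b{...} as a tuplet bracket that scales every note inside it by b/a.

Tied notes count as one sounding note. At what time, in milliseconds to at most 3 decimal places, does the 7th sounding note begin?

note 7 onset = 3b = 1764.706ms

1. 0.0ms @ 0 + 588.235ms (1)
2. 588.235ms @ 1 + 588.235ms (1)
3. 1176.471ms @ 2 + 117.647ms (1/5)
4. 1294.118ms @ 11/5 + 117.647ms (1/5)
5. 1411.765ms @ 12/5 + 235.294ms (2/5)
6. 1647.059ms @ 14/5 + 117.647ms (1/5)
7. 1764.706ms @ 3 + 588.235ms (1)
8. 2352.941ms @ 4 + 588.235ms (1)
9. 2941.176ms @ 5 + 588.235ms (1)
10. 3529.412ms @ 6 + 168.067ms (2/7)
11. 3697.479ms @ 44/7 + 336.134ms (4/7)
12. 4033.613ms @ 48/7 + 168.067ms (2/7)
13. 4201.681ms @ 50/7 + 168.067ms (2/7)
14. 4369.748ms @ 52/7 + 168.067ms (2/7)
15. 4537.815ms @ 54/7 + 168.067ms (2/7)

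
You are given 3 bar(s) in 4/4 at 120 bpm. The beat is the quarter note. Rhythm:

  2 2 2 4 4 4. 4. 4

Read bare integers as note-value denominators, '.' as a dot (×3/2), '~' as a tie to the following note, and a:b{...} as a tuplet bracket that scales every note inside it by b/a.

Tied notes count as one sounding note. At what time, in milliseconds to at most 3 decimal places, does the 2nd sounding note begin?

note 2 onset = 2b = 1000.0ms

1. 0.0ms @ 0 + 1000.0ms (2)
2. 1000.0ms @ 2 + 1000.0ms (2)
3. 2000.0ms @ 4 + 1000.0ms (2)
4. 3000.0ms @ 6 + 500.0ms (1)
5. 3500.0ms @ 7 + 500.0ms (1)
6. 4000.0ms @ 8 + 750.0ms (3/2)
7. 4750.0ms @ 19/2 + 750.0ms (3/2)
8. 5500.0ms @ 11 + 500.0ms (1)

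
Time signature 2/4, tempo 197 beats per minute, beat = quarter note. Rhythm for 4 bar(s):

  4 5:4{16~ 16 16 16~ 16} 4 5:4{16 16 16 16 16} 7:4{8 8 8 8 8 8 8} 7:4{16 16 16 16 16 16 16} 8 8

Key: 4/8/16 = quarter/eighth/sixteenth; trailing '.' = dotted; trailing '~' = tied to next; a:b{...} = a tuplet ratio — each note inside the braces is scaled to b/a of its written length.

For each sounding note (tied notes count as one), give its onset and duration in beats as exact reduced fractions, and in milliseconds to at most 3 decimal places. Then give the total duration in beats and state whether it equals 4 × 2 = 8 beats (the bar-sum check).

1) 0.0ms=0b +304.569ms=1b
2) 304.569ms=1b +121.827ms=2/5b
3) 426.396ms=7/5b +60.914ms=1/5b
4) 487.31ms=8/5b +121.827ms=2/5b
5) 609.137ms=2b +304.569ms=1b
6) 913.706ms=3b +60.914ms=1/5b
7) 974.619ms=16/5b +60.914ms=1/5b
8) 1035.533ms=17/5b +60.914ms=1/5b
9) 1096.447ms=18/5b +60.914ms=1/5b
10) 1157.36ms=19/5b +60.914ms=1/5b
11) 1218.274ms=4b +87.02ms=2/7b
12) 1305.294ms=30/7b +87.02ms=2/7b
13) 1392.313ms=32/7b +87.02ms=2/7b
14) 1479.333ms=34/7b +87.02ms=2/7b
15) 1566.352ms=36/7b +87.02ms=2/7b
16) 1653.372ms=38/7b +87.02ms=2/7b
17) 1740.392ms=40/7b +87.02ms=2/7b
18) 1827.411ms=6b +43.51ms=1/7b
19) 1870.921ms=43/7b +43.51ms=1/7b
20) 1914.431ms=44/7b +43.51ms=1/7b
21) 1957.941ms=45/7b +43.51ms=1/7b
22) 2001.45ms=46/7b +43.51ms=1/7b
23) 2044.96ms=47/7b +43.51ms=1/7b
24) 2088.47ms=48/7b +43.51ms=1/7b
25) 2131.98ms=7b +152.284ms=1/2b
26) 2284.264ms=15/2b +152.284ms=1/2b
Σ=8b of 8 (197bpm 2/4) — PASS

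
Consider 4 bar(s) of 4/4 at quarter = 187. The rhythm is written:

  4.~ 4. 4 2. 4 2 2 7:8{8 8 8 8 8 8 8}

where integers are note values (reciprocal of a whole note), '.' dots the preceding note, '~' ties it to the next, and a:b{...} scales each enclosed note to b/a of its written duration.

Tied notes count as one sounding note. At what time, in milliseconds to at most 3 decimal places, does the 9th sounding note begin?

note 9 onset = 92/7b = 4216.96ms

1. 0.0ms @ 0 + 962.567ms (3)
2. 962.567ms @ 3 + 320.856ms (1)
3. 1283.422ms @ 4 + 962.567ms (3)
4. 2245.989ms @ 7 + 320.856ms (1)
5. 2566.845ms @ 8 + 641.711ms (2)
6. 3208.556ms @ 10 + 641.711ms (2)
7. 3850.267ms @ 12 + 183.346ms (4/7)
8. 4033.613ms @ 88/7 + 183.346ms (4/7)
9. 4216.96ms @ 92/7 + 183.346ms (4/7)
10. 4400.306ms @ 96/7 + 183.346ms (4/7)
11. 4583.652ms @ 100/7 + 183.346ms (4/7)
12. 4766.998ms @ 104/7 + 183.346ms (4/7)
13. 4950.344ms @ 108/7 + 183.346ms (4/7)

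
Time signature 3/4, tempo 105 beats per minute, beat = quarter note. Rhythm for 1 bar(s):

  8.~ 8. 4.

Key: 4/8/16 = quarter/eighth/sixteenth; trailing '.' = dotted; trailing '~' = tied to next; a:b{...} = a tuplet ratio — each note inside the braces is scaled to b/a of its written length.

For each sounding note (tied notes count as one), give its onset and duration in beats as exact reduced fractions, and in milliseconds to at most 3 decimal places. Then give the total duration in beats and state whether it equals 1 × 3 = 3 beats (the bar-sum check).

1) 0.0ms=0b +857.143ms=3/2b
2) 857.143ms=3/2b +857.143ms=3/2b
Σ=3b of 3 (105bpm 3/4) — PASS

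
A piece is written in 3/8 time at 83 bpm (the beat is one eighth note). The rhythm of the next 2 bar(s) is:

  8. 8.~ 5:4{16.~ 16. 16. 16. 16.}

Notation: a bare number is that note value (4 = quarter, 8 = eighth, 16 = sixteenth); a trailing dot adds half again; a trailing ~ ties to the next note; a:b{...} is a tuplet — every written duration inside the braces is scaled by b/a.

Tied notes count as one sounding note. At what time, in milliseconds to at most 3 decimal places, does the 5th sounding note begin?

note 5 onset = 27/5b = 3903.614ms

1. 0.0ms @ 0 + 1084.337ms (3/2)
2. 1084.337ms @ 3/2 + 1951.807ms (27/10)
3. 3036.145ms @ 21/5 + 433.735ms (3/5)
4. 3469.88ms @ 24/5 + 433.735ms (3/5)
5. 3903.614ms @ 27/5 + 433.735ms (3/5)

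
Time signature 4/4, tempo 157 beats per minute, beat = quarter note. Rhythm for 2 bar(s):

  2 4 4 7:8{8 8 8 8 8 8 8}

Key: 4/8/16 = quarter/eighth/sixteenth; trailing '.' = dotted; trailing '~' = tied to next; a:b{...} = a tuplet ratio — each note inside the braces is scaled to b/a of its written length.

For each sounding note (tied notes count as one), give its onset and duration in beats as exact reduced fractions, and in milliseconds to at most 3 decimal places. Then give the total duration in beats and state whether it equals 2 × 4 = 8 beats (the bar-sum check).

1) 0.0ms=0b +764.331ms=2b
2) 764.331ms=2b +382.166ms=1b
3) 1146.497ms=3b +382.166ms=1b
4) 1528.662ms=4b +218.38ms=4/7b
5) 1747.043ms=32/7b +218.38ms=4/7b
6) 1965.423ms=36/7b +218.38ms=4/7b
7) 2183.803ms=40/7b +218.38ms=4/7b
8) 2402.184ms=44/7b +218.38ms=4/7b
9) 2620.564ms=48/7b +218.38ms=4/7b
10) 2838.944ms=52/7b +218.38ms=4/7b
Σ=8b of 8 (157bpm 4/4) — PASS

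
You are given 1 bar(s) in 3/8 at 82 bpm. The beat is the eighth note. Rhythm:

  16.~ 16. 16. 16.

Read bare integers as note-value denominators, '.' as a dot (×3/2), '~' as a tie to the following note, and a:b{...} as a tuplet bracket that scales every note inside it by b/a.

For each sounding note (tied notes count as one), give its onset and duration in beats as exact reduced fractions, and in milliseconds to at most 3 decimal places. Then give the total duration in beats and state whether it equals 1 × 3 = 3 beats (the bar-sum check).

1) 0.0ms=0b +1097.561ms=3/2b
2) 1097.561ms=3/2b +548.78ms=3/4b
3) 1646.341ms=9/4b +548.78ms=3/4b
Σ=3b of 3 (82bpm 3/8) — PASS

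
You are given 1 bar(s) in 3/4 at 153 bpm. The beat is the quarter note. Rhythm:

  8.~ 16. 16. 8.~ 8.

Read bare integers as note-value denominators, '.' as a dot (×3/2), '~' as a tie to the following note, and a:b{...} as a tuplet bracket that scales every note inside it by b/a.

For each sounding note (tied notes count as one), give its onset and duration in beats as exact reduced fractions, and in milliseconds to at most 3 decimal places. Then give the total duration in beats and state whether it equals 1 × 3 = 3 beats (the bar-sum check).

1) 0.0ms=0b +441.176ms=9/8b
2) 441.176ms=9/8b +147.059ms=3/8b
3) 588.235ms=3/2b +588.235ms=3/2b
Σ=3b of 3 (153bpm 3/4) — PASS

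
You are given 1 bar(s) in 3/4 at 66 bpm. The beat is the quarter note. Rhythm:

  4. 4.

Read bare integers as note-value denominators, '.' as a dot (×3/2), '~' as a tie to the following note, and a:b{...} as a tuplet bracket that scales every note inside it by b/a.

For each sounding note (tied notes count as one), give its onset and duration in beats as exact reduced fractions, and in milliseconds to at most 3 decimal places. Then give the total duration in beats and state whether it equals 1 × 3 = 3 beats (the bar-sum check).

1) 0.0ms=0b +1363.636ms=3/2b
2) 1363.636ms=3/2b +1363.636ms=3/2b
Σ=3b of 3 (66bpm 3/4) — PASS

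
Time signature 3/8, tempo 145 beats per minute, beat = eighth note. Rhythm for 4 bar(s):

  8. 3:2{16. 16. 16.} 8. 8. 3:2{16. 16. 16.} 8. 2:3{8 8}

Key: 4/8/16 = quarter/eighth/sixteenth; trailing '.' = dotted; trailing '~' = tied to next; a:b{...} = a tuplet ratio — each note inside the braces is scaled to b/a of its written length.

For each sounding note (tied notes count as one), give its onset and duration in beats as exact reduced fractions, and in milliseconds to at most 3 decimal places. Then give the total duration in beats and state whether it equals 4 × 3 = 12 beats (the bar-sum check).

1) 0.0ms=0b +620.69ms=3/2b
2) 620.69ms=3/2b +206.897ms=1/2b
3) 827.586ms=2b +206.897ms=1/2b
4) 1034.483ms=5/2b +206.897ms=1/2b
5) 1241.379ms=3b +620.69ms=3/2b
6) 1862.069ms=9/2b +620.69ms=3/2b
7) 2482.759ms=6b +206.897ms=1/2b
8) 2689.655ms=13/2b +206.897ms=1/2b
9) 2896.552ms=7b +206.897ms=1/2b
10) 3103.448ms=15/2b +620.69ms=3/2b
11) 3724.138ms=9b +620.69ms=3/2b
12) 4344.828ms=21/2b +620.69ms=3/2b
Σ=12b of 12 (145bpm 3/8) — PASS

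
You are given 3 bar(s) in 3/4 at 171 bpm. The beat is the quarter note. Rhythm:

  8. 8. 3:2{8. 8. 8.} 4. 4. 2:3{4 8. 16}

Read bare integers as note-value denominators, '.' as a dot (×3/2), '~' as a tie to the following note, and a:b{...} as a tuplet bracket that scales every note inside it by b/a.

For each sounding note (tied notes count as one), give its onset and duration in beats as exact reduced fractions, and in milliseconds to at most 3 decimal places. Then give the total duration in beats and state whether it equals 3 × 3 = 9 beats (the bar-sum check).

1) 0.0ms=0b +263.158ms=3/4b
2) 263.158ms=3/4b +263.158ms=3/4b
3) 526.316ms=3/2b +175.439ms=1/2b
4) 701.754ms=2b +175.439ms=1/2b
5) 877.193ms=5/2b +175.439ms=1/2b
6) 1052.632ms=3b +526.316ms=3/2b
7) 1578.947ms=9/2b +526.316ms=3/2b
8) 2105.263ms=6b +526.316ms=3/2b
9) 2631.579ms=15/2b +394.737ms=9/8b
10) 3026.316ms=69/8b +131.579ms=3/8b
Σ=9b of 9 (171bpm 3/4) — PASS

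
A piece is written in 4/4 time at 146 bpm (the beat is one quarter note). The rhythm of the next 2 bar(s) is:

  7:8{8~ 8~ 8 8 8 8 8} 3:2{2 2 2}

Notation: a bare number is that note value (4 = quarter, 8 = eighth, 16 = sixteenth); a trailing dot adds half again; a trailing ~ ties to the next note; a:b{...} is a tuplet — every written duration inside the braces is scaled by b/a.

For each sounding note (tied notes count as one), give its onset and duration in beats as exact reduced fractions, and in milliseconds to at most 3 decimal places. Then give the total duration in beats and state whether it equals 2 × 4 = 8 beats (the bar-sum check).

1) 0.0ms=0b +704.501ms=12/7b
2) 704.501ms=12/7b +234.834ms=4/7b
3) 939.335ms=16/7b +234.834ms=4/7b
4) 1174.168ms=20/7b +234.834ms=4/7b
5) 1409.002ms=24/7b +234.834ms=4/7b
6) 1643.836ms=4b +547.945ms=4/3b
7) 2191.781ms=16/3b +547.945ms=4/3b
8) 2739.726ms=20/3b +547.945ms=4/3b
Σ=8b of 8 (146bpm 4/4) — PASS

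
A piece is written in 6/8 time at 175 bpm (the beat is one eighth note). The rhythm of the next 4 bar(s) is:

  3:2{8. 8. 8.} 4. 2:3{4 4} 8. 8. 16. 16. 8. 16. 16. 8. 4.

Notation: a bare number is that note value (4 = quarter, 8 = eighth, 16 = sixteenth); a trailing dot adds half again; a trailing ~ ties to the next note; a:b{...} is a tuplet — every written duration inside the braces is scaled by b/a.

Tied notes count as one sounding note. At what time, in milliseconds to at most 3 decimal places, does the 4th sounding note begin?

1. 0.0ms @ 0 + 342.857ms (1)
2. 342.857ms @ 1 + 342.857ms (1)
3. 685.714ms @ 2 + 342.857ms (1)
4. 1028.571ms @ 3 + 1028.571ms (3)
5. 2057.143ms @ 6 + 1028.571ms (3)
6. 3085.714ms @ 9 + 1028.571ms (3)
7. 4114.286ms @ 12 + 514.286ms (3/2)
8. 4628.571ms @ 27/2 + 514.286ms (3/2)
9. 5142.857ms @ 15 + 257.143ms (3/4)
10. 5400.0ms @ 63/4 + 257.143ms (3/4)
11. 5657.143ms @ 33/2 + 514.286ms (3/2)
12. 6171.429ms @ 18 + 257.143ms (3/4)
13. 6428.571ms @ 75/4 + 257.143ms (3/4)
14. 6685.714ms @ 39/2 + 514.286ms (3/2)
15. 7200.0ms @ 21 + 1028.571ms (3)

note 4 onset = 3b = 1028.571ms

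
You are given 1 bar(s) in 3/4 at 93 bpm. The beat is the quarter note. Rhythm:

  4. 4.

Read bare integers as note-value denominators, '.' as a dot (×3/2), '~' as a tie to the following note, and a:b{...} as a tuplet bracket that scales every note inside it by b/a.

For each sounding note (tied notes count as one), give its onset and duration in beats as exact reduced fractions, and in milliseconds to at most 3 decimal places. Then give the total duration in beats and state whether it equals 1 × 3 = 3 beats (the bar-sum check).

1) 0.0ms=0b +967.742ms=3/2b
2) 967.742ms=3/2b +967.742ms=3/2b
Σ=3b of 3 (93bpm 3/4) — PASS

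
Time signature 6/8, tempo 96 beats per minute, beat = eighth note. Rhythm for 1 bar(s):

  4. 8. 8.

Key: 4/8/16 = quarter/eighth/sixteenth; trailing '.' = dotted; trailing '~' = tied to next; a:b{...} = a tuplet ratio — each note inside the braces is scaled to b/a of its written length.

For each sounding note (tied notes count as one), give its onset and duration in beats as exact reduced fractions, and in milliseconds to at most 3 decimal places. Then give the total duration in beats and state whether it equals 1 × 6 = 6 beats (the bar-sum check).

1) 0.0ms=0b +1875.0ms=3b
2) 1875.0ms=3b +937.5ms=3/2b
3) 2812.5ms=9/2b +937.5ms=3/2b
Σ=6b of 6 (96bpm 6/8) — PASS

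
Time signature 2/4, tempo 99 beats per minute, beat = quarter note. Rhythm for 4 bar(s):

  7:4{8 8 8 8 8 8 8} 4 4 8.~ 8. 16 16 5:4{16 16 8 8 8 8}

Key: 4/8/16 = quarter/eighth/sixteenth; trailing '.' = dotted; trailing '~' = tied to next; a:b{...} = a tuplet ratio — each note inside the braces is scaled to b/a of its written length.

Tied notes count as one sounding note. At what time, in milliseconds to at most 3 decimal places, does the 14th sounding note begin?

1. 0.0ms @ 0 + 173.16ms (2/7)
2. 173.16ms @ 2/7 + 173.16ms (2/7)
3. 346.32ms @ 4/7 + 173.16ms (2/7)
4. 519.481ms @ 6/7 + 173.16ms (2/7)
5. 692.641ms @ 8/7 + 173.16ms (2/7)
6. 865.801ms @ 10/7 + 173.16ms (2/7)
7. 1038.961ms @ 12/7 + 173.16ms (2/7)
8. 1212.121ms @ 2 + 606.061ms (1)
9. 1818.182ms @ 3 + 606.061ms (1)
10. 2424.242ms @ 4 + 909.091ms (3/2)
11. 3333.333ms @ 11/2 + 151.515ms (1/4)
12. 3484.848ms @ 23/4 + 151.515ms (1/4)
13. 3636.364ms @ 6 + 121.212ms (1/5)
14. 3757.576ms @ 31/5 + 121.212ms (1/5)
15. 3878.788ms @ 32/5 + 242.424ms (2/5)
16. 4121.212ms @ 34/5 + 242.424ms (2/5)
17. 4363.636ms @ 36/5 + 242.424ms (2/5)
18. 4606.061ms @ 38/5 + 242.424ms (2/5)

note 14 onset = 31/5b = 3757.576ms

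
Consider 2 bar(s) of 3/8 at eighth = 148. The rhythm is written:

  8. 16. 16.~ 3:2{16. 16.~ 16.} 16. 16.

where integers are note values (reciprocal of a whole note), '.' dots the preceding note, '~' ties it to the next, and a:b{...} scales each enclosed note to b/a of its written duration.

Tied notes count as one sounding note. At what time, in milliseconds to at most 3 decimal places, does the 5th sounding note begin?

note 5 onset = 9/2b = 1824.324ms

1. 0.0ms @ 0 + 608.108ms (3/2)
2. 608.108ms @ 3/2 + 304.054ms (3/4)
3. 912.162ms @ 9/4 + 506.757ms (5/4)
4. 1418.919ms @ 7/2 + 405.405ms (1)
5. 1824.324ms @ 9/2 + 304.054ms (3/4)
6. 2128.378ms @ 21/4 + 304.054ms (3/4)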